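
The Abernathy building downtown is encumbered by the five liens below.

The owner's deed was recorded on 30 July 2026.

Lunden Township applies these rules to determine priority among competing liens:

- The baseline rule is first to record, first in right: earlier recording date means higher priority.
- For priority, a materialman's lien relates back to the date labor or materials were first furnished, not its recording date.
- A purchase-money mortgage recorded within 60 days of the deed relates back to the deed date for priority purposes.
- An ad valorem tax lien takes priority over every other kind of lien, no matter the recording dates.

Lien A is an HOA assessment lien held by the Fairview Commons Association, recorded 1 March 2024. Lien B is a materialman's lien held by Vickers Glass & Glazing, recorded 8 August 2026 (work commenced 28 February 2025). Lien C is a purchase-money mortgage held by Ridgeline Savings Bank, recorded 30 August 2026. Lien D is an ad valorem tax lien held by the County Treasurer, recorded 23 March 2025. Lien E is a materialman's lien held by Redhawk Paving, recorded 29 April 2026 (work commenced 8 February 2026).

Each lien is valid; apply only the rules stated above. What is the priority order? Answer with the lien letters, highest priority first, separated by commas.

D, A, B, E, C

First, effective dates: B's effective date is 28 February 2025, when work began; C was recorded within the 60-day window, so its effective date is the deed date 30 July 2026; E is treated as recorded 8 February 2026, the work-commencement date.
D, as an ad valorem tax lien, has superpriority and ranks first.
Ordering the rest by effective date: A (1 March 2024), B (28 February 2025), E (8 February 2026), C (30 July 2026).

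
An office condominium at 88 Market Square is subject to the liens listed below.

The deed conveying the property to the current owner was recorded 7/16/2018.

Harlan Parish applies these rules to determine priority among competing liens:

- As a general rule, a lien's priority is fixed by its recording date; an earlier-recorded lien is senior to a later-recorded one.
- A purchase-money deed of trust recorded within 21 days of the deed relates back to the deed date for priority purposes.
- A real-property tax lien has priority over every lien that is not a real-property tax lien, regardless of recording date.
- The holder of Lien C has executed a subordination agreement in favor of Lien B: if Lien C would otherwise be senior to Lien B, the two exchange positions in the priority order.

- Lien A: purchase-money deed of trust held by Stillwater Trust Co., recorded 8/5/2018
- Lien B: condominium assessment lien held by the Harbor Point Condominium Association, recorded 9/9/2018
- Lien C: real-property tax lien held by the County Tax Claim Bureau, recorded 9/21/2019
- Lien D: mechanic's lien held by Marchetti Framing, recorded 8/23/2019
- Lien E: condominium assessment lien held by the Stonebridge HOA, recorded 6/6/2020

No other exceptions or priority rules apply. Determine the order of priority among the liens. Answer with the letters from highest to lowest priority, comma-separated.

B, A, C, D, E

First, effective dates: A relates back to the deed date 7/16/2018.
C, as a real-property tax lien, has superpriority and ranks first.
The other liens, earliest effective date first: A (7/16/2018), B (9/9/2018), D (8/23/2019), E (6/6/2020).
Because C would otherwise rank above B, the subordination swaps them.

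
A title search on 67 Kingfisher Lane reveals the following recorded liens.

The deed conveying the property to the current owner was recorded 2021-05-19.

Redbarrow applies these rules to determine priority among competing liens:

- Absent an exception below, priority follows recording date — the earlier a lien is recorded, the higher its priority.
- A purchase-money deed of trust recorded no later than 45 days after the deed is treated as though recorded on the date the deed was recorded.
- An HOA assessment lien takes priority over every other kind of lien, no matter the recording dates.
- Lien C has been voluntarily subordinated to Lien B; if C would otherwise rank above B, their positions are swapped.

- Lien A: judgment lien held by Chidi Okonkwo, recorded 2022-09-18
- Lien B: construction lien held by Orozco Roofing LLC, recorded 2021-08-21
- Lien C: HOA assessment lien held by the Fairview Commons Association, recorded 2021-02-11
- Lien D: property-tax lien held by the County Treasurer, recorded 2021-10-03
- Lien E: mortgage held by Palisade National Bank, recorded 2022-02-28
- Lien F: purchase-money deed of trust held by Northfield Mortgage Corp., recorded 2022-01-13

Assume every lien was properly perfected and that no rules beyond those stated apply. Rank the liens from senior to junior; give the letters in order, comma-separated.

First, effective dates: F was recorded 239 days after the deed — beyond 45 days — so no relation-back applies.
C is an HOA assessment lien, so it outranks all other liens regardless of date.
Among the remaining liens, by effective date: B (2021-08-21), D (2021-10-03), F (2022-01-13), E (2022-02-28), A (2022-09-18).
Because C would otherwise rank above B, the subordination swaps them.

B, C, D, F, E, A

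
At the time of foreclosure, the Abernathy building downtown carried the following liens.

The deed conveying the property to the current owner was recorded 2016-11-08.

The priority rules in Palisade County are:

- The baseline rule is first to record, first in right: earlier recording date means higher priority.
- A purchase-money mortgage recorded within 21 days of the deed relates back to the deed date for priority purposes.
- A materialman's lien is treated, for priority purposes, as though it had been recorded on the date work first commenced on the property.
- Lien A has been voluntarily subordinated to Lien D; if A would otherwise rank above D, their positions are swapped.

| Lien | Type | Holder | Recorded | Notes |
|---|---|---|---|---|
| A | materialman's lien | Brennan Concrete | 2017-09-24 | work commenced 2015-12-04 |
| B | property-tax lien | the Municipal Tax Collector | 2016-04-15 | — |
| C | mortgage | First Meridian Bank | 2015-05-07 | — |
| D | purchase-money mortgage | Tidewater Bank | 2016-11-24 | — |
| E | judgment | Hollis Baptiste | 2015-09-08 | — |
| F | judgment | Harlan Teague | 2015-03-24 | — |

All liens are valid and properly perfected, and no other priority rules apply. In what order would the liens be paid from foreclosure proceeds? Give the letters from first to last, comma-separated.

F, C, E, D, B, A

First, effective dates: A is treated as recorded 2015-12-04, the work-commencement date; D's effective date is the deed date, 2016-11-08.
By effective date: F (2015-03-24), C (2015-05-07), E (2015-09-08), A (2015-12-04), B (2016-04-15), D (2016-11-08).
The subordination applies — A was senior to D — so A and D swap.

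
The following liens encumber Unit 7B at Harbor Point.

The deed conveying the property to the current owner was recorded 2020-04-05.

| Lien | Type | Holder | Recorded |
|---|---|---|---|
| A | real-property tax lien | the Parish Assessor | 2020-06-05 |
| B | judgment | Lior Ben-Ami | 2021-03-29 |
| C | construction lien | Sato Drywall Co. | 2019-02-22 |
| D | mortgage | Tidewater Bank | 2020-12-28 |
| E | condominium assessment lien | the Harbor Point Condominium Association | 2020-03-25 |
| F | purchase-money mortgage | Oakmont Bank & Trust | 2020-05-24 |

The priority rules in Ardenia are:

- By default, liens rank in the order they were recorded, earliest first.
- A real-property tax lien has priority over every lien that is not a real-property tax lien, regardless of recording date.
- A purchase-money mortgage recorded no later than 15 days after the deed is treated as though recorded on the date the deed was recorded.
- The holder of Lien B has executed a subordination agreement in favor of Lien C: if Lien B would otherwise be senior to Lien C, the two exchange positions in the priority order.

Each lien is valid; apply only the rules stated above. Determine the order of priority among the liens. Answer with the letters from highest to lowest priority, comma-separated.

First, effective dates: F was recorded 49 days after the deed — beyond 15 days — so no relation-back applies.
A is a real-property tax lien, so it outranks all other liens regardless of date.
Remaining liens by effective date: C (2019-02-22), E (2020-03-25), F (2020-05-24), D (2020-12-28), B (2021-03-29).
B is already junior to C, so the subordination agreement changes nothing.

A, C, E, F, D, B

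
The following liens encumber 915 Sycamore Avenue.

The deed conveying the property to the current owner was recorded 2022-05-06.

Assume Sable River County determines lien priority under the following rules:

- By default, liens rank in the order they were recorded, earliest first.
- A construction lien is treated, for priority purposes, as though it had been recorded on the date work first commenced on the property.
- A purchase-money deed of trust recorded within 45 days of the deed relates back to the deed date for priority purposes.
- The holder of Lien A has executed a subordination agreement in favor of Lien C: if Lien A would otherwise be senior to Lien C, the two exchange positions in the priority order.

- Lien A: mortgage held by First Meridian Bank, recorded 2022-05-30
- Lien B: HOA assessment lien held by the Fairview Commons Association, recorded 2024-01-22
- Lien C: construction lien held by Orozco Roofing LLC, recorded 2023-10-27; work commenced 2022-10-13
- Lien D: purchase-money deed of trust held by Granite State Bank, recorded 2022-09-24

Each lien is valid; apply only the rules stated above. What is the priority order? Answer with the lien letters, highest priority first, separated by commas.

Effective dates: C relates back to 2022-10-13 (work commenced); D missed the 45-day window (141 days after the deed), so its recording date stands.
Ordering by effective date: A (2022-05-30), D (2022-09-24), C (2022-10-13), B (2024-01-22).
Because A would otherwise rank above C, the subordination swaps them.

C, D, A, B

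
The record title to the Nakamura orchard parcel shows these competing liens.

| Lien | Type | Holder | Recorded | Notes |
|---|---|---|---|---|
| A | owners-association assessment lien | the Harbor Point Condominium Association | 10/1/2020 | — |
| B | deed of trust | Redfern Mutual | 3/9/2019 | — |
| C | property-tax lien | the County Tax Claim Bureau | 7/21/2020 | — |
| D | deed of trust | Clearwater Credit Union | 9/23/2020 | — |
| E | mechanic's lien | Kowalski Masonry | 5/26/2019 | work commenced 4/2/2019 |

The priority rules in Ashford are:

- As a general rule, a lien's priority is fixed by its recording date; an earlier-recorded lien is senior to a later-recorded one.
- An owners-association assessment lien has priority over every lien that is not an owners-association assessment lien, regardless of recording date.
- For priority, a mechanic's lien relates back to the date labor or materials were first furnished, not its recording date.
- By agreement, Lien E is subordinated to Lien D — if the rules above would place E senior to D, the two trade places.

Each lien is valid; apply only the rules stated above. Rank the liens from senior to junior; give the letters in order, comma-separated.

A, B, D, C, E

Effective dates after the stated exceptions: E's effective date is 4/2/2019, when work began.
A is an owners-association assessment lien, so it outranks all other liens regardless of date.
Ordering the rest by effective date: B (3/9/2019), E (4/2/2019), C (7/21/2020), D (9/23/2020).
Because E would otherwise rank above D, the subordination swaps them.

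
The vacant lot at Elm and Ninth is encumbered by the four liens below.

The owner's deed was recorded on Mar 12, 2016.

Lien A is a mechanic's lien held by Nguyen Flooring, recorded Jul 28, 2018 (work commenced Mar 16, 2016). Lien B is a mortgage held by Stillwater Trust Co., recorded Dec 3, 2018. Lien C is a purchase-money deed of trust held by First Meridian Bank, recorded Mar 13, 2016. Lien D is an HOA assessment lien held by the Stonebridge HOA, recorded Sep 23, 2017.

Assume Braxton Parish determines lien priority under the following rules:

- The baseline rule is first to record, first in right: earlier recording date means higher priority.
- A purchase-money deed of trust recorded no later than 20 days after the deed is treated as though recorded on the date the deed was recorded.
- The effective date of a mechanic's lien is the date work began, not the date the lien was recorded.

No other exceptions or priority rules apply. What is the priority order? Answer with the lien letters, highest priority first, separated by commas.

C, A, D, B

Adjusting effective dates: A's effective date is Mar 16, 2016, when work began; C's effective date is the deed date, Mar 12, 2016.
Ordering by effective date: C (Mar 12, 2016), A (Mar 16, 2016), D (Sep 23, 2017), B (Dec 3, 2018).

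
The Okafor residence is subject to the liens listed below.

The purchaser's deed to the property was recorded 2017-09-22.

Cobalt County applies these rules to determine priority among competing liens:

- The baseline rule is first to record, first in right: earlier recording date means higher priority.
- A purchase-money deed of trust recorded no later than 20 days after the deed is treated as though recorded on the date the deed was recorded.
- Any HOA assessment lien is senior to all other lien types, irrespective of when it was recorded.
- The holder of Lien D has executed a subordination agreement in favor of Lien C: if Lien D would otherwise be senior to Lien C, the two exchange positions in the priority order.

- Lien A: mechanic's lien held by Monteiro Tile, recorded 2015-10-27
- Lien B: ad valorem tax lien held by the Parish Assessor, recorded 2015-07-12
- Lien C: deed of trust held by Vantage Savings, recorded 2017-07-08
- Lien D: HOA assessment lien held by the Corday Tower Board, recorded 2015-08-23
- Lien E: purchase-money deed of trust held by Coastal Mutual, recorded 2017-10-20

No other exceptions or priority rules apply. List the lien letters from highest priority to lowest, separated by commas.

C, B, A, D, E

Adjusting effective dates: E missed the 20-day window (28 days after the deed), so its recording date stands.
D is an HOA assessment lien and takes priority over every other lien.
Among the remaining liens, by effective date: B (2015-07-12), A (2015-10-27), C (2017-07-08), E (2017-10-20).
The subordination applies — D was senior to C — so D and C swap.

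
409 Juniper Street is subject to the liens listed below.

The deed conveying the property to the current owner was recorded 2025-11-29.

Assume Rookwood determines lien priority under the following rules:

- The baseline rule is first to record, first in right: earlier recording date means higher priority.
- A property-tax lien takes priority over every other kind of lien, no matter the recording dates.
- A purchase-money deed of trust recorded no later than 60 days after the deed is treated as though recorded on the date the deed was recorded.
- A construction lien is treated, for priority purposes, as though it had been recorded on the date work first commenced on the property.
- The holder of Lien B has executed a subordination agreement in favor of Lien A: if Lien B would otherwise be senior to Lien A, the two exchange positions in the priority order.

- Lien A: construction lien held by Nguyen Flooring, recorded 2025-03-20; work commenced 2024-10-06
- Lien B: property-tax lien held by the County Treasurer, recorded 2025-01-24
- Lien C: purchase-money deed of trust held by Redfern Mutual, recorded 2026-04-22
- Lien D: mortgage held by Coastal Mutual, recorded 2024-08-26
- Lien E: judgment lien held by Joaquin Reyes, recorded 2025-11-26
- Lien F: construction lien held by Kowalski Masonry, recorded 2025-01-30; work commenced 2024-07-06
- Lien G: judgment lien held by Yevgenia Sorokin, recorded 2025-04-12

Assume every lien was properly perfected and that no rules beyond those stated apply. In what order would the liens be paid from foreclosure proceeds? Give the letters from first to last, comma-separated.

A, F, D, B, G, E, C

Effective dates after the stated exceptions: A relates back to 2024-10-06 (work commenced); C was recorded 144 days after the deed, outside the 60-day window, so it keeps its recording date; F's effective date is 2024-07-06, when work began.
B, as a property-tax lien, has superpriority and ranks first.
Remaining liens by effective date: F (2024-07-06), D (2024-08-26), A (2024-10-06), G (2025-04-12), E (2025-11-26), C (2026-04-22).
The subordination applies — B was senior to A — so B and A swap.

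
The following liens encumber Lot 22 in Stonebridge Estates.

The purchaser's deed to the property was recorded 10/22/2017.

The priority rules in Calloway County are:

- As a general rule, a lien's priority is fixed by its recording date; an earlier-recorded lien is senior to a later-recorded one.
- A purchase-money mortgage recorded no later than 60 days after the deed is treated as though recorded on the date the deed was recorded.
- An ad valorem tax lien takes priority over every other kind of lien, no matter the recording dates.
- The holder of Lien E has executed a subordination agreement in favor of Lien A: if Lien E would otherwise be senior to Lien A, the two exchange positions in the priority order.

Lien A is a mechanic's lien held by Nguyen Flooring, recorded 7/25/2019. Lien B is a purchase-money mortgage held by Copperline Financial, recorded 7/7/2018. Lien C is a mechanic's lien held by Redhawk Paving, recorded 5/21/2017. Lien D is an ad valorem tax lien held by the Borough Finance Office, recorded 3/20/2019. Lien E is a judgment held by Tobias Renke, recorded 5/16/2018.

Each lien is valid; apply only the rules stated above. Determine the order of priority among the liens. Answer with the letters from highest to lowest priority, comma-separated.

D, C, A, B, E

Adjusting effective dates: B was recorded 258 days after the deed, outside the 60-day window, so it keeps its recording date.
D, as an ad valorem tax lien, has superpriority and ranks first.
Ordering the rest by effective date: C (5/21/2017), E (5/16/2018), B (7/7/2018), A (7/25/2019).
The subordination applies — E was senior to A — so E and A swap.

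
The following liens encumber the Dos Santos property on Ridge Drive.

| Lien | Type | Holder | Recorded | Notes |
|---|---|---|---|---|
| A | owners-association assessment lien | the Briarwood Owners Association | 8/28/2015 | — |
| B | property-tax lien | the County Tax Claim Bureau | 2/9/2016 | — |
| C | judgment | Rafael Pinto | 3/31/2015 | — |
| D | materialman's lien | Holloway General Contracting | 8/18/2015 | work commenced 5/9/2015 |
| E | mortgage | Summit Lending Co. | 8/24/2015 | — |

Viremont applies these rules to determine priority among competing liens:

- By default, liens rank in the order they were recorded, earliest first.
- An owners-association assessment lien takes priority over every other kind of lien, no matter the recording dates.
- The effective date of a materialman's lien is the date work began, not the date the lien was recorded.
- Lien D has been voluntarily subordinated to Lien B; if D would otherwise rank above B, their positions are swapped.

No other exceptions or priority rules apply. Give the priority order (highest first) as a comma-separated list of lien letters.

Effective dates: D relates back to 5/9/2015 (work commenced).
A is an owners-association assessment lien, so it outranks all other liens regardless of date.
Ordering the rest by effective date: C (3/31/2015), D (5/9/2015), E (8/24/2015), B (2/9/2016).
Because D would otherwise rank above B, the subordination swaps them.

A, C, B, E, D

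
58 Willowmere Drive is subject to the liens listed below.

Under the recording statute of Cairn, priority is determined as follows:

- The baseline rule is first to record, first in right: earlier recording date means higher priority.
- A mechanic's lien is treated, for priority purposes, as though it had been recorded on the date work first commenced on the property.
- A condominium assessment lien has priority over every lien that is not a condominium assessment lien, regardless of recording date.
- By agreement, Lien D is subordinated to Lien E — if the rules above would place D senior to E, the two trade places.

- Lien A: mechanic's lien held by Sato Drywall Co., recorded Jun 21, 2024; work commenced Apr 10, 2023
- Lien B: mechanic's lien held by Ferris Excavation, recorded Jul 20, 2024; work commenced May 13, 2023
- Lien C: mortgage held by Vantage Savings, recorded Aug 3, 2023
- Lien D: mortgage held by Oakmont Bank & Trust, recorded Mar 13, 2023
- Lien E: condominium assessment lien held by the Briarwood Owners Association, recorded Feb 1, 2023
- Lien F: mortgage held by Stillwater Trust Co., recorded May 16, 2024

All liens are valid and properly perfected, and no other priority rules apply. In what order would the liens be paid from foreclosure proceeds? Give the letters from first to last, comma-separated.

E, D, A, B, C, F

Effective dates: A's effective date is Apr 10, 2023, when work began; B's effective date is May 13, 2023, when work began.
E, as a condominium assessment lien, has superpriority and ranks first.
Ordering the rest by effective date: D (Mar 13, 2023), A (Apr 10, 2023), B (May 13, 2023), C (Aug 3, 2023), F (May 16, 2024).
Since D is not senior to E, the subordination leaves the order unchanged.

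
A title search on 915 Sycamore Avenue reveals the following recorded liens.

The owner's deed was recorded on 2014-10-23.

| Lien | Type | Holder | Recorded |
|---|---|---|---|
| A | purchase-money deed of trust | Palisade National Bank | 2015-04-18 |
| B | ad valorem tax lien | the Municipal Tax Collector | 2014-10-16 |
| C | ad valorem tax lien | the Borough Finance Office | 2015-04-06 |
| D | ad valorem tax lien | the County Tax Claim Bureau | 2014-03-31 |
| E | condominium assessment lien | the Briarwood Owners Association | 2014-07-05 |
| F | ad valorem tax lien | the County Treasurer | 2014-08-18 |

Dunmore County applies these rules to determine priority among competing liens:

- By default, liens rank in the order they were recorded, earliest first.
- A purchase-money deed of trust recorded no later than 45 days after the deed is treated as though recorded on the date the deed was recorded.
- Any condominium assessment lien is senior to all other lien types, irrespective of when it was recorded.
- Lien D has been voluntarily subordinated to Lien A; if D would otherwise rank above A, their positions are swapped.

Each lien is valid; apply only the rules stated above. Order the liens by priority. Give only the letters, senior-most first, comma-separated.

E, A, F, B, C, D

Effective dates: A missed the 45-day window (177 days after the deed), so its recording date stands.
E, as a condominium assessment lien, has superpriority and ranks first.
Ordering the rest by effective date: D (2014-03-31), F (2014-08-18), B (2014-10-16), C (2015-04-06), A (2015-04-18).
Because D would otherwise rank above A, the subordination swaps them.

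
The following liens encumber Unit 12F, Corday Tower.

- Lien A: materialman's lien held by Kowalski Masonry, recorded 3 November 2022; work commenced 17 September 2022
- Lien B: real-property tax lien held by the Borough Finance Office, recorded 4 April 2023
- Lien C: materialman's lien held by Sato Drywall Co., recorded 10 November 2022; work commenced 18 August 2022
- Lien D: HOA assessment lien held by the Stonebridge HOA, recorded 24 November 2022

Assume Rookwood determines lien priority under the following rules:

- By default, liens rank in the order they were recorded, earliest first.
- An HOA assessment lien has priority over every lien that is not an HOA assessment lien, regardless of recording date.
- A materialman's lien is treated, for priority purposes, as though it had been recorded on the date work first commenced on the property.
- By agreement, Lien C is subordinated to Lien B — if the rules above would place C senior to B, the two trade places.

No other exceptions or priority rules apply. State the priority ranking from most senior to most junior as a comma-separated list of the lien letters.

Effective dates: A's effective date is 17 September 2022, when work began; C is treated as recorded 18 August 2022, the work-commencement date.
D, as an HOA assessment lien, has superpriority and ranks first.
Ordering the rest by effective date: C (18 August 2022), A (17 September 2022), B (4 April 2023).
C is senior to B before the subordination, so the two trade places.

D, B, A, C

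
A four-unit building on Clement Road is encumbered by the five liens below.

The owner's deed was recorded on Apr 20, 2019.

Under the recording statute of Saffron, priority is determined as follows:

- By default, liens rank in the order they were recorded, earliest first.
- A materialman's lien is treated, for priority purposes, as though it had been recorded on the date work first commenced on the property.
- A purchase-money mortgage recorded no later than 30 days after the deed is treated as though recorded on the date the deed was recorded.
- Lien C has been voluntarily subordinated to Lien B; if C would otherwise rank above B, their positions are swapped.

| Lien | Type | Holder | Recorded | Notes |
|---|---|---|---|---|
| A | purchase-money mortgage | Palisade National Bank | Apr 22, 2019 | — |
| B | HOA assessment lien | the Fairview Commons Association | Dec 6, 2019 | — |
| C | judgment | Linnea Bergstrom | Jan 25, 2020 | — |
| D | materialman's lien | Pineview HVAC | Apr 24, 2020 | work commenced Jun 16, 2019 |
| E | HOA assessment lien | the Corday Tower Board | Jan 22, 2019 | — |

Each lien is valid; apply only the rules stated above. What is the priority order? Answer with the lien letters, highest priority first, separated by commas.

Effective dates after the stated exceptions: A was recorded within the 30-day window, so its effective date is the deed date Apr 20, 2019; D's effective date is Jun 16, 2019, when work began.
By effective date, earliest first: E (Jan 22, 2019), A (Apr 20, 2019), D (Jun 16, 2019), B (Dec 6, 2019), C (Jan 25, 2020).
C already ranks below B; the subordination has no effect.

E, A, D, B, C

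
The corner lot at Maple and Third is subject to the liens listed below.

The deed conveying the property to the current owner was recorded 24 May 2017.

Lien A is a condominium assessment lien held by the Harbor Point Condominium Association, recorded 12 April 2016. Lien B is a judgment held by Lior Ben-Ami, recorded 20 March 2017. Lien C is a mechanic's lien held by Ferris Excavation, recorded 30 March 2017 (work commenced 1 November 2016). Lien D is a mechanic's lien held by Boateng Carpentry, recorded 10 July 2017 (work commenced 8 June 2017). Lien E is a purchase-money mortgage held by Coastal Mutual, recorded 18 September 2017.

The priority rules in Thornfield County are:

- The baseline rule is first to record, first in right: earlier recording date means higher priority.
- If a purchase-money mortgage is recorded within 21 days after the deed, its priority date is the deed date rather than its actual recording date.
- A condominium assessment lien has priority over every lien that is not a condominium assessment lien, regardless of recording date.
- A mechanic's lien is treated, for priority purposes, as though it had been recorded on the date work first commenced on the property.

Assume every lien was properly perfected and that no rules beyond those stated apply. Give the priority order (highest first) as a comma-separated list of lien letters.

Adjusting effective dates: C is treated as recorded 1 November 2016, the work-commencement date; D is treated as recorded 8 June 2017, the work-commencement date; E was recorded 117 days after the deed, outside the 21-day window, so it keeps its recording date.
A is a condominium assessment lien and takes priority over every other lien.
Remaining liens by effective date: C (1 November 2016), B (20 March 2017), D (8 June 2017), E (18 September 2017).

A, C, B, D, E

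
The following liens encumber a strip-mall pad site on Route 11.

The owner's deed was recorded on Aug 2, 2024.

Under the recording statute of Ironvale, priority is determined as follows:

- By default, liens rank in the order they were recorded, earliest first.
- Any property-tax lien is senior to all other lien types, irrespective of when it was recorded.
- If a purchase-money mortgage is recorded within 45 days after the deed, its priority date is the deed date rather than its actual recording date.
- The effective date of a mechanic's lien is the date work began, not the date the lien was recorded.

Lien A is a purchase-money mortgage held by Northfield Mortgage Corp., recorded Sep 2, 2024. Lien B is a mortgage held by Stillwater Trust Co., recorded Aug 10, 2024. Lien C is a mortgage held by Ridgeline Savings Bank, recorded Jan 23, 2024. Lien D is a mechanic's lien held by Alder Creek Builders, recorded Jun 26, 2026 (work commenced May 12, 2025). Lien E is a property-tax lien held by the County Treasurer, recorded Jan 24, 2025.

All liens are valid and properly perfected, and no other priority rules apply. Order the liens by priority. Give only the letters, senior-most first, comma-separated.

E, C, A, B, D

Effective dates after the stated exceptions: A relates back to the deed date Aug 2, 2024; D's effective date is May 12, 2025, when work began.
E is a property-tax lien and takes priority over every other lien.
Ordering the rest by effective date: C (Jan 23, 2024), A (Aug 2, 2024), B (Aug 10, 2024), D (May 12, 2025).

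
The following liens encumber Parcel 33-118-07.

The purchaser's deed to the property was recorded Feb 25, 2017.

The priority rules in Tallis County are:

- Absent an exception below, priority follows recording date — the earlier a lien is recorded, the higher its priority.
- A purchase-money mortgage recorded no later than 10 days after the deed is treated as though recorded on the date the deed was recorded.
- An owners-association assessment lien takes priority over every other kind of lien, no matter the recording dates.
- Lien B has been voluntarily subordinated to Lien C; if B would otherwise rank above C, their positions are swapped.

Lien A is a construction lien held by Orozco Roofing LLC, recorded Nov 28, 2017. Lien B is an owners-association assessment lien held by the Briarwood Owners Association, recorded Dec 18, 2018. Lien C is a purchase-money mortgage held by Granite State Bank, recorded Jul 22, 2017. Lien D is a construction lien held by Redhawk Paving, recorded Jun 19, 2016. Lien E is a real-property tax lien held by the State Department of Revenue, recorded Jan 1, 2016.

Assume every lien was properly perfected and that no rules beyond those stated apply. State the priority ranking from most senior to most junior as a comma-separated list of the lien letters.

First, effective dates: C missed the 10-day window (147 days after the deed), so its recording date stands.
B is an owners-association assessment lien and takes priority over every other lien.
The other liens, earliest effective date first: E (Jan 1, 2016), D (Jun 19, 2016), C (Jul 22, 2017), A (Nov 28, 2017).
Because B would otherwise rank above C, the subordination swaps them.

C, E, D, B, A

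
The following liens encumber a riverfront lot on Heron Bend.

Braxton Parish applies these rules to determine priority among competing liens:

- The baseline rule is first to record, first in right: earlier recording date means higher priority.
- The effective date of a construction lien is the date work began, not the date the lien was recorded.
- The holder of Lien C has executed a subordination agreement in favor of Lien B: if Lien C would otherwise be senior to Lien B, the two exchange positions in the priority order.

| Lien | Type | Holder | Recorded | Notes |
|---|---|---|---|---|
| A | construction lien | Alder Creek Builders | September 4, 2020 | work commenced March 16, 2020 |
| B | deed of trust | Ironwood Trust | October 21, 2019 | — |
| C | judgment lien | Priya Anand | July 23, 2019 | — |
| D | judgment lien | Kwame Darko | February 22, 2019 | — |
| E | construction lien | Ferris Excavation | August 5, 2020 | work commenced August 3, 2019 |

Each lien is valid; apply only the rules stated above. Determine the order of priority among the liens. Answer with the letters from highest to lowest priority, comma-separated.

D, B, E, C, A

First, effective dates: A is treated as recorded March 16, 2020, the work-commencement date; E relates back to August 3, 2019 (work commenced).
By effective date, earliest first: D (February 22, 2019), C (July 23, 2019), E (August 3, 2019), B (October 21, 2019), A (March 16, 2020).
C is senior to B before the subordination, so the two trade places.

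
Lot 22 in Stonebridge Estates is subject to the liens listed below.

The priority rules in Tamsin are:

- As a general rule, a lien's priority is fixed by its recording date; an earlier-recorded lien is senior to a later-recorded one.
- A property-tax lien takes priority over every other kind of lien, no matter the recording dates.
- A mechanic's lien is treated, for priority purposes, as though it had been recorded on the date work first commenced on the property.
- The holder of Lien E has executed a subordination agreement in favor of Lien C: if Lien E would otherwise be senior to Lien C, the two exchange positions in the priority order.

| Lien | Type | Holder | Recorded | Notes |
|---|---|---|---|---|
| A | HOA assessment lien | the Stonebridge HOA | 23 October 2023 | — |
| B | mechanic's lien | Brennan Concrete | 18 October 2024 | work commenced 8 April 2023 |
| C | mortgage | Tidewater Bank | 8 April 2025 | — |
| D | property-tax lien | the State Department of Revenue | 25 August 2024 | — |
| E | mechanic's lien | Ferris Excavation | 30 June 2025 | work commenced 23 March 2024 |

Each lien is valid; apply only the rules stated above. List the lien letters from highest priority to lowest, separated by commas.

D, B, A, C, E

First, effective dates: B relates back to 8 April 2023 (work commenced); E relates back to 23 March 2024 (work commenced).
D is a property-tax lien, so it outranks all other liens regardless of date.
Among the remaining liens, by effective date: B (8 April 2023), A (23 October 2023), E (23 March 2024), C (8 April 2025).
The subordination applies — E was senior to C — so E and C swap.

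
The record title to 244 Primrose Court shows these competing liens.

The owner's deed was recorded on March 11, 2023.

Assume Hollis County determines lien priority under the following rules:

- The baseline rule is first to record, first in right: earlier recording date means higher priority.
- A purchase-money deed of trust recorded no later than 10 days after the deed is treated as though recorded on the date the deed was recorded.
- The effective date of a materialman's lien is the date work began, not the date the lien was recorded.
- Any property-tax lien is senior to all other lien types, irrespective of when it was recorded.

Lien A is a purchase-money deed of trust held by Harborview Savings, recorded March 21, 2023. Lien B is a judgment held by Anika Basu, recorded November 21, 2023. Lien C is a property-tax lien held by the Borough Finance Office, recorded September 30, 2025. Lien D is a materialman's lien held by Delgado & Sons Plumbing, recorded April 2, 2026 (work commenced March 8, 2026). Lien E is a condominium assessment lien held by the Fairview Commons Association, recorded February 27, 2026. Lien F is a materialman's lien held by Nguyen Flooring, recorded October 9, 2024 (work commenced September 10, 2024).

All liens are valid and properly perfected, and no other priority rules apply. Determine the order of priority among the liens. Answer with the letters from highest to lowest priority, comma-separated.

C, A, B, F, E, D

Effective dates after the stated exceptions: A's effective date is the deed date, March 11, 2023; D is treated as recorded March 8, 2026, the work-commencement date; F is treated as recorded September 10, 2024, the work-commencement date.
C is a property-tax lien and takes priority over every other lien.
The other liens, earliest effective date first: A (March 11, 2023), B (November 21, 2023), F (September 10, 2024), E (February 27, 2026), D (March 8, 2026).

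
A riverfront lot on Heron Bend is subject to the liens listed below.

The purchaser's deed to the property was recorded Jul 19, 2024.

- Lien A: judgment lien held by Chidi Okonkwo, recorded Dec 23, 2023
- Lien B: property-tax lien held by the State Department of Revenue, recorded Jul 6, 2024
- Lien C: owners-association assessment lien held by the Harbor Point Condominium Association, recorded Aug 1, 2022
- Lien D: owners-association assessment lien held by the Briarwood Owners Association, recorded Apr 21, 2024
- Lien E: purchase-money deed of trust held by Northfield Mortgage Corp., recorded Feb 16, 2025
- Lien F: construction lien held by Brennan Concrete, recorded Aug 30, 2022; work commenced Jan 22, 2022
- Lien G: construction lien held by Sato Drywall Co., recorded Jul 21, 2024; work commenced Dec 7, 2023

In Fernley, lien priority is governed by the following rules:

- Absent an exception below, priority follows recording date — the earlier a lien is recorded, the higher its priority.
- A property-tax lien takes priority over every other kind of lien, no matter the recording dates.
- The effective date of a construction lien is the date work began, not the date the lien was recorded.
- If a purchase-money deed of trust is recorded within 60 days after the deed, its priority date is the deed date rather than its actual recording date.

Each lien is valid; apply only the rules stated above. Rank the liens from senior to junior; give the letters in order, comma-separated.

B, F, C, G, A, D, E

First, effective dates: E was recorded 212 days after the deed — beyond 60 days — so no relation-back applies; F is treated as recorded Jan 22, 2022, the work-commencement date; G relates back to Dec 7, 2023 (work commenced).
B, as a property-tax lien, has superpriority and ranks first.
Among the remaining liens, by effective date: F (Jan 22, 2022), C (Aug 1, 2022), G (Dec 7, 2023), A (Dec 23, 2023), D (Apr 21, 2024), E (Feb 16, 2025).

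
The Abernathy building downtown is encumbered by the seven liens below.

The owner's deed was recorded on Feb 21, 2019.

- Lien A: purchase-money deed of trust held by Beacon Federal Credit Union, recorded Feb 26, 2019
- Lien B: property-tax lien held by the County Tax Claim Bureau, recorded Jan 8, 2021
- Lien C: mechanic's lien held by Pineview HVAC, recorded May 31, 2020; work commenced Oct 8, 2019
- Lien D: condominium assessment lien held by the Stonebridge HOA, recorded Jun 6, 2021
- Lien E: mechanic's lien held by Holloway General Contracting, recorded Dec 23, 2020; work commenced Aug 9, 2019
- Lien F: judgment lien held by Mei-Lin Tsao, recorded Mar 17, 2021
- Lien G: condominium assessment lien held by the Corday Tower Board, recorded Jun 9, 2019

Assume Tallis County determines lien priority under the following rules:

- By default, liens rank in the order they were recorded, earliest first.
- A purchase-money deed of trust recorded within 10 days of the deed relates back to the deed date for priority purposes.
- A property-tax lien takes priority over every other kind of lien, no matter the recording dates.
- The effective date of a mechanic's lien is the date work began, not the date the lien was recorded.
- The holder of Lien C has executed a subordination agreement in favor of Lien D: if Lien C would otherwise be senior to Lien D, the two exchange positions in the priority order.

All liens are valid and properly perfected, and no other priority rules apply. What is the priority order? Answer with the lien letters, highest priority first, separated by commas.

B, A, G, E, D, F, C

Adjusting effective dates: A relates back to the deed date Feb 21, 2019; C is treated as recorded Oct 8, 2019, the work-commencement date; E is treated as recorded Aug 9, 2019, the work-commencement date.
As a property-tax lien, B is senior to every other lien.
Among the remaining liens, by effective date: A (Feb 21, 2019), G (Jun 9, 2019), E (Aug 9, 2019), C (Oct 8, 2019), F (Mar 17, 2021), D (Jun 6, 2021).
C is senior to D before the subordination, so the two trade places.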